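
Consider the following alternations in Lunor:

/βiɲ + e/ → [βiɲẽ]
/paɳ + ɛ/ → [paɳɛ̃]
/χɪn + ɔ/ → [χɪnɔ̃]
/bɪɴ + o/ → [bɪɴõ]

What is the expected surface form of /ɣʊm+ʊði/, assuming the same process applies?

[ɣʊmʊ̃ði]

The data show progressive nasality assimilation (vowel nasalisation): /e/ → [ẽ] after /ɲ/; /ɛ/ → [ɛ̃] after /ɳ/; /ɔ/ → [ɔ̃] after /n/; /o/ → [õ] after /ɴ/ — a vowel is nasalised by an immediately preceding nasal consonant.
The vowel /ʊ/ is adjacent to the preceding nasal /m/, so it acquires [+nasal] and surfaces as [ʊ̃].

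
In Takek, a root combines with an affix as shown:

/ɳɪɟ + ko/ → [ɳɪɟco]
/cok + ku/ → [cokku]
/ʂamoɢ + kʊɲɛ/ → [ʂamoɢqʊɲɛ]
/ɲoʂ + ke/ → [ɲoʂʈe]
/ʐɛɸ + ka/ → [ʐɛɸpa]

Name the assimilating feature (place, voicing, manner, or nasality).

place

The segment that alternates is /k/, which surfaces as [c] when adjacent to /ɟ/.
/k/ is velar while /ɟ/ is palatal; the output [c] is palatal, matching the trigger — so the feature that spreads is place.
The other alternating forms pattern the same way: /k/ → [q] after /ɢ/ (velar → uvular, matching uvular); /k/ → [ʈ] after /ʂ/ (velar → retroflex, matching retroflex); /k/ → [p] after /ɸ/ (velar → bilabial, matching bilabial) — only place changes, and always toward the preceding segment.
No alternation appears in [cokku]: there the adjacent consonants already agree in place (/k/ and /k/ are both velar), so this form is consistent with the same rule.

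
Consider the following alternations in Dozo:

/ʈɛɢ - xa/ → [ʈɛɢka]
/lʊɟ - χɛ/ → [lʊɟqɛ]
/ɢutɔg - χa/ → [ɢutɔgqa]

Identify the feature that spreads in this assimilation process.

manner

Underlying /x/ is realised as [k] next to /ɢ/; /ɢ/ itself does not change.
/x/ is a fricative while /ɢ/ is a stop; the output [k] is a stop, matching the trigger — so the feature that spreads is manner.
The same holds elsewhere in the data: /χ/ → [q] after /ɟ/ (fricative → stop, matching a stop); /χ/ → [q] after /g/ (fricative → stop, matching a stop) — only manner changes, and always toward the preceding segment.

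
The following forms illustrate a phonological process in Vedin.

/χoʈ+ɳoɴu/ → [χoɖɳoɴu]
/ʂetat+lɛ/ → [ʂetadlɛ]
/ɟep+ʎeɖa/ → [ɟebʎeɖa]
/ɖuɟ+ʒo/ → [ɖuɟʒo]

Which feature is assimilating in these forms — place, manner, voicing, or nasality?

The segment that alternates is /ʈ/, which surfaces as [ɖ] when adjacent to /ɳ/.
/ʈ/ is voiceless while /ɳ/ is voiced; the output [ɖ] is voiced, matching the trigger — so the feature that spreads is voicing.
The other alternating forms pattern the same way: /t/ → [d] before /l/ (voiceless → voiced, matching voiced); /p/ → [b] before /ʎ/ (voiceless → voiced, matching voiced) — only voicing changes, and always toward the following segment.
Nothing changes in [ɖuɟʒo]: there the adjacent consonants already agree in voicing (/ɟ/ and /ʒ/ are both voiced), so this form is consistent with the same rule.

voicing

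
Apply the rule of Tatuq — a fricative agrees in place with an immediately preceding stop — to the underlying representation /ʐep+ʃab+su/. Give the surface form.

[ʐepɸabɸu]

The rule targets /ʃ/ (voiceless postalveolar fricative), which sits after the trigger /p/ (bilabial).
The voiceless bilabial fricative is [ɸ], so /ʃ/ → [ɸ].
The same rule applies at the second boundary: /s/ → [ɸ] next to /b/.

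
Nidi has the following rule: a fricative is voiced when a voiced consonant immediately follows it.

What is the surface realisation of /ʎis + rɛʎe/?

/s/ is a voiceless alveolar fricative. The following trigger /r/ is voiced, so /s/ must become voiced as well.
The voiced alveolar fricative is [z], so /s/ → [z].

[ʎizrɛʎe]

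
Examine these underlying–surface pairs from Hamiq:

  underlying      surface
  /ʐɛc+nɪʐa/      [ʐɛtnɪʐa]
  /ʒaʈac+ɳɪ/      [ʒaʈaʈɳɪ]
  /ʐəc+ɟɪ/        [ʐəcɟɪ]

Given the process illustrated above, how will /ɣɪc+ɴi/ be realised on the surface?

[ɣɪqɴi]

The data show regressive place assimilation: /c/ → [t] before /n/; /c/ → [ʈ] before /ɳ/. In each pair only place changes, matching the following consonant, while manner and voice stay constant.
Nothing changes in [ʐəcɟɪ]: there the adjacent consonants already agree in place (/c/ and /ɟ/ are both palatal), so this form is consistent with the same rule.
The rule targets /c/ (voiceless palatal stop), which sits before the trigger /ɴ/ (uvular).
A voiceless uvular stop is [q], so the surface segment is [q].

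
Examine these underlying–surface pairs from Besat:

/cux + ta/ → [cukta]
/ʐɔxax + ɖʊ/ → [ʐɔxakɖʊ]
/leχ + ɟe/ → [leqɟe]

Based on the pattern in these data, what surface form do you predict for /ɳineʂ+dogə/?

The data show regressive manner assimilation: /x/ → [k] before /t/; /x/ → [k] before /ɖ/; /χ/ → [q] before /ɟ/. In each pair only manner changes, matching the following consonant, while place and voice stay constant.
The rule targets /ʂ/ (voiceless retroflex fricative), which sits before the trigger /d/ (stop).
Changing only its manner to stop gives [ʈ] — the voiceless retroflex stop.

[ɳineʈdogə]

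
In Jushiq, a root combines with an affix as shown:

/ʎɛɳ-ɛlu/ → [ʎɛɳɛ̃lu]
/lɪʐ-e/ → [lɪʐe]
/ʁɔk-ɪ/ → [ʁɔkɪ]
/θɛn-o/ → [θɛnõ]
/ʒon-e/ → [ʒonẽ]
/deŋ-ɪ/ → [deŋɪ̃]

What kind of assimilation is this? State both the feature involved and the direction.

The vowel /ɛ/ surfaces as nasalised [ɛ̃] next to the preceding nasal /ɳ/ — it has acquired the [+nasal] feature of its neighbour.
Likewise in the remaining data: /o/ → [õ] after /n/; /e/ → [ẽ] after /n/; /ɪ/ → [ɪ̃] after /ŋ/ — each time a vowel is nasalised next to a preceding nasal.
No change occurs in [lɪʐe], [ʁɔkɪ] because the vowel at the boundary is adjacent to an oral consonant, not a nasal (/e/ next to /ʐ/; /ɪ/ next to /k/).
Because the conditioning nasal is to the left of the vowel that changes, the process is progressive (perseverative).

progressive nasality assimilation (vowel nasalisation)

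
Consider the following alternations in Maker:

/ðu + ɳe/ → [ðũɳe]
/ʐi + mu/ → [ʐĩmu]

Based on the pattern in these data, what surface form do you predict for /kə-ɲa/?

The data show regressive nasality assimilation (vowel nasalisation): /u/ → [ũ] before /ɳ/; /i/ → [ĩ] before /m/ — a vowel is nasalised by an immediately following nasal consonant.
The vowel /ə/ is adjacent to the following nasal /ɲ/, so it acquires [+nasal] and surfaces as [ə̃].

[kə̃ɲa]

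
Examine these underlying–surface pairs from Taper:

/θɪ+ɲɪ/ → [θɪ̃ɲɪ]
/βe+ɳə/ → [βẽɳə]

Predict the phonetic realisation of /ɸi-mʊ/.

The data show regressive nasality assimilation (vowel nasalisation): /ɪ/ → [ɪ̃] before /ɲ/; /e/ → [ẽ] before /ɳ/ — a vowel is nasalised by an immediately following nasal consonant.
The vowel /i/ is adjacent to the following nasal /m/, so it acquires [+nasal] and surfaces as [ĩ].

[ɸĩmʊ]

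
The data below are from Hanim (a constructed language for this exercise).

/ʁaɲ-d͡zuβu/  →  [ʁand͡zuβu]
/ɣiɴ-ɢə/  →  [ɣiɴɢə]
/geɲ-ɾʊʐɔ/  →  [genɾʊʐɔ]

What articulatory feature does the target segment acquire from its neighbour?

Comparing underlying and surface forms, /ɲ/ → [n] is the alternation; the neighbouring /d͡z/ is constant.
/ɲ/ is palatal while /d͡z/ is alveolar; the output [n] is alveolar, matching the trigger — so the feature that spreads is place.
The same holds elsewhere in the data: /ɲ/ → [n] before /ɾ/ (palatal → alveolar, matching alveolar) — only place changes, and always toward the following segment.
No alternation appears in [ɣiɴɢə]: there the adjacent consonants already agree in place (/ɴ/ and /ɢ/ are both uvular), so this form is consistent with the same rule.

place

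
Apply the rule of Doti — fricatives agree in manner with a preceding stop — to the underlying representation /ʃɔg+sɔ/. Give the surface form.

[ʃɔgtɔ]

The rule targets /s/ (voiceless alveolar fricative), which sits after the trigger /g/ (stop).
The voiceless alveolar stop is [t], so /s/ → [t].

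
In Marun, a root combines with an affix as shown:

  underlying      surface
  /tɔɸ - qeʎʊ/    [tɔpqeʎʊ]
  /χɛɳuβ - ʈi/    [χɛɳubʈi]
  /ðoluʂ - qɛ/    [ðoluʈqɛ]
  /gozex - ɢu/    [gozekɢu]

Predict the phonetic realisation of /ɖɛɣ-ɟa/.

The data show regressive manner assimilation: /ɸ/ → [p] before /q/; /β/ → [b] before /ʈ/; /ʂ/ → [ʈ] before /q/; /x/ → [k] before /ɢ/. In each pair only manner changes, matching the following consonant, while place and voice stay constant.
/ɣ/ is a voiced velar fricative. The following trigger /ɟ/ is a stop, so /ɣ/ must become a stop as well.
The voiced velar stop is [g], so /ɣ/ → [g].

[ɖɛgɟa]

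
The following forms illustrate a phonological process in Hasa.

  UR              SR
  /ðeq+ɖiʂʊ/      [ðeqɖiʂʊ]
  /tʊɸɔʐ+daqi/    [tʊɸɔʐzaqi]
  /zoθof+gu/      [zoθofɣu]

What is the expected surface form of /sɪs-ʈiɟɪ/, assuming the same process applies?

[sɪsʂiɟɪ]

The data show progressive manner assimilation: /d/ → [z] after /ʐ/; /g/ → [ɣ] after /f/. In each pair only manner changes, matching the preceding consonant, while place and voice stay constant.
No alternation appears in [ðeqɖiʂʊ]: there the adjacent consonants already agree in manner (/ɖ/ and /q/ are both stops), so this form is consistent with the same rule.
The rule targets /ʈ/ (voiceless retroflex stop), which sits after the trigger /s/ (fricative).
A voiceless retroflex fricative is [ʂ], so the surface segment is [ʂ].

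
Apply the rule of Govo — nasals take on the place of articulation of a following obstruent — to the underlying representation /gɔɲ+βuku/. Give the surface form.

[gɔmβuku]

/ɲ/ is a voiced palatal nasal. The following trigger /β/ is bilabial, so /ɲ/ must become bilabial as well.
A voiced bilabial nasal is [m], so the surface segment is [m].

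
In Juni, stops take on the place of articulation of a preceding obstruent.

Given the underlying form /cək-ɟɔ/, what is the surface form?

The rule targets /ɟ/ (voiced palatal stop), which sits after the trigger /k/ (velar).
The voiced velar stop is [g], so /ɟ/ → [g].

[cəkgɔ]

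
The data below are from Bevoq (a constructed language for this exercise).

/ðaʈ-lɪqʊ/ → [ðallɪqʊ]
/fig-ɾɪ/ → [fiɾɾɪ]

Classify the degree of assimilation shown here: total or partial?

Underlying /ʈ/ is realised as [l] next to /l/; /l/ itself does not change.
The output [l] is identical to the trigger /l/ — every feature (place, manner, voicing) has been copied — so this is total assimilation.
The remaining alternation confirms this: /g/ → [ɾ] before /ɾ/ — in each case the output is a copy of the following consonant.

total assimilation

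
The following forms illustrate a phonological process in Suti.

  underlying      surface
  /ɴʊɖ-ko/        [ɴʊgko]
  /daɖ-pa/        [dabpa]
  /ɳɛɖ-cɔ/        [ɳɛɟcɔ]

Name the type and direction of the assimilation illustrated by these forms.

The segment that alternates is /ɖ/, which surfaces as [g] when adjacent to /k/.
/ɖ/ is retroflex while /k/ is velar; the output [g] is velar, matching the trigger — so the feature that spreads is place.
Manner and voice are unchanged, so the assimilation is partial, not total.
The other alternating forms pattern the same way: /ɖ/ → [b] before /p/ (retroflex → bilabial, matching bilabial); /ɖ/ → [ɟ] before /c/ (retroflex → palatal, matching palatal) — only place changes, and always toward the following segment.
The trigger is the following segment, so the direction is regressive (anticipatory).

regressive place assimilation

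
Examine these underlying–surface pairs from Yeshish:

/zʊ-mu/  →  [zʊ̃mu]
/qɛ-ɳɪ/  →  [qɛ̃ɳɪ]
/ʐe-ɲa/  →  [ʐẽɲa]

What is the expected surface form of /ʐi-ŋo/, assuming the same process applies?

[ʐĩŋo]

The data show regressive nasality assimilation (vowel nasalisation): /ʊ/ → [ʊ̃] before /m/; /ɛ/ → [ɛ̃] before /ɳ/; /e/ → [ẽ] before /ɲ/ — a vowel is nasalised by an immediately following nasal consonant.
/i/ sits next to the nasal /ŋ/ and is therefore nasalised to [ĩ].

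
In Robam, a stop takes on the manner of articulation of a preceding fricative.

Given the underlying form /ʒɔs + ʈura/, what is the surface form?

/ʈ/ is a voiceless retroflex stop. The preceding trigger /s/ is a fricative, so /ʈ/ must become a fricative as well.
The voiceless retroflex fricative is [ʂ], so /ʈ/ → [ʂ].

[ʒɔsʂura]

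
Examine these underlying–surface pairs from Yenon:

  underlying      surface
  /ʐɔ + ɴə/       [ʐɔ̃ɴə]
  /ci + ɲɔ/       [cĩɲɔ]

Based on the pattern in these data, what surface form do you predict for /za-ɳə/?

The data show regressive nasality assimilation (vowel nasalisation): /ɔ/ → [ɔ̃] before /ɴ/; /i/ → [ĩ] before /ɲ/ — a vowel is nasalised by an immediately following nasal consonant.
The vowel /a/ is adjacent to the following nasal /ɳ/, so it acquires [+nasal] and surfaces as [ã].

[zãɳə]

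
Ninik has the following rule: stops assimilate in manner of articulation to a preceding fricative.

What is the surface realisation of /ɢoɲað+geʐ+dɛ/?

[ɢoɲaðɣeʐzɛ]

The rule targets /g/ (voiced velar stop), which sits after the trigger /ð/ (fricative).
Changing only its manner to fricative gives [ɣ] — the voiced velar fricative.
At the second juncture, /d/ likewise becomes [z] adjacent to /ʐ/.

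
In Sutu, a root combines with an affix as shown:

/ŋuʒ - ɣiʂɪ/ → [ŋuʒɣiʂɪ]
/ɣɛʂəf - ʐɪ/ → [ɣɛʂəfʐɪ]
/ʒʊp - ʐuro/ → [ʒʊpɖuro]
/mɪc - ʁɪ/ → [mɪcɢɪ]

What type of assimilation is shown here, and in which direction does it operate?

The segment that alternates is /ʐ/, which surfaces as [ɖ] when adjacent to /p/.
The change fricative → stop matches the manner of the preceding /p/, identifying this as manner assimilation.
Place and voice are unchanged, so the assimilation is partial, not total.
The same holds elsewhere in the data: /ʁ/ → [ɢ] after /c/ (fricative → stop, matching a stop) — only manner changes, and always toward the preceding segment.
Nothing changes in [ŋuʒɣiʂɪ], [ɣɛʂəfʐɪ]: there the adjacent consonants already agree in manner (/ɣ/ and /ʒ/ are both fricatives; /ʐ/ and /f/ are both fricatives), so these forms are consistent with the same rule.
The trigger is the preceding segment, so the direction is progressive (perseverative).

progressive manner assimilation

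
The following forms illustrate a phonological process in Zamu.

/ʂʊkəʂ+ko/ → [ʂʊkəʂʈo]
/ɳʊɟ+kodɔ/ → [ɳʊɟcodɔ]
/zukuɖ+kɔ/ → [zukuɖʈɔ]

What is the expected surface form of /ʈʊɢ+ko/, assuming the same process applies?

The data show progressive place assimilation: /k/ → [ʈ] after /ʂ/; /k/ → [c] after /ɟ/; /k/ → [ʈ] after /ɖ/. In each pair only place changes, matching the preceding consonant, while manner and voice stay constant.
/k/ is a voiceless velar stop. The preceding trigger /ɢ/ is uvular, so /k/ must become uvular as well.
Changing only its place to uvular gives [q] — the voiceless uvular stop.

[ʈʊɢqo]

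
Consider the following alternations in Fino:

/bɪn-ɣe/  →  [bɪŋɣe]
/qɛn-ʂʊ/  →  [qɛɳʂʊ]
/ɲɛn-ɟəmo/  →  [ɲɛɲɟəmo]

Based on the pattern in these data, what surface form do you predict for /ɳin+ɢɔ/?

The data show regressive place assimilation: /n/ → [ŋ] before /ɣ/; /n/ → [ɳ] before /ʂ/; /n/ → [ɲ] before /ɟ/. In each pair only place changes, matching the following consonant, while manner and voice stay constant.
/n/ is a voiced alveolar nasal. The following trigger /ɢ/ is uvular, so /n/ must become uvular as well.
A voiced uvular nasal is [ɴ], so the surface segment is [ɴ].

[ɳiɴɢɔ]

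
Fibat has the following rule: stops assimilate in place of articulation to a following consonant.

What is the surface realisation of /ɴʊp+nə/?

The rule targets /p/ (voiceless bilabial stop), which sits before the trigger /n/ (alveolar).
A voiceless alveolar stop is [t], so the surface segment is [t].

[ɴʊtnə]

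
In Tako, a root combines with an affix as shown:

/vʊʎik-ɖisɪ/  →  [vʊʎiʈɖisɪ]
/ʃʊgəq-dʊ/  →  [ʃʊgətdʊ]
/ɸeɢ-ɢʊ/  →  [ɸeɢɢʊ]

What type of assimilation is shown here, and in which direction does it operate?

regressive place assimilation

Comparing underlying and surface forms, /k/ → [ʈ] is the alternation; the neighbouring /ɖ/ is constant.
The change velar → retroflex matches the place of the following /ɖ/, identifying this as place assimilation.
Manner and voice are unchanged, so the assimilation is partial, not total.
The same holds elsewhere in the data: /q/ → [t] before /d/ (uvular → alveolar, matching alveolar) — only place changes, and always toward the following segment.
Nothing changes in [ɸeɢɢʊ]: there the adjacent consonants already agree in place (/ɢ/ and /ɢ/ are both uvular), so this form is consistent with the same rule.
Since the segment that changes precedes the conditioning segment, the assimilation is regressive.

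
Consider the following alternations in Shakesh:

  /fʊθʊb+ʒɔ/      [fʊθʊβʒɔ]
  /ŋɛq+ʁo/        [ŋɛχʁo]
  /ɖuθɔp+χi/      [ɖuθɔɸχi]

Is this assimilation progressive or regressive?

The segment that alternates is /b/, which surfaces as [β] when adjacent to /ʒ/.
/b/ is a stop while /ʒ/ is a fricative; the output [β] is a fricative, matching the trigger — so the feature that spreads is manner.
Checking the remaining alternations: /q/ → [χ] before /ʁ/ (stop → fricative, matching a fricative); /p/ → [ɸ] before /χ/ (stop → fricative, matching a fricative) — only manner changes, and always toward the following segment.
The trigger is the following segment, so the direction is regressive (anticipatory).

regressive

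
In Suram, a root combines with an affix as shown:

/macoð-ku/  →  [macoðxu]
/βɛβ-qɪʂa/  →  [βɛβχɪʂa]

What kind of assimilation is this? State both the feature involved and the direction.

Underlying /k/ is realised as [x] next to /ð/; /ð/ itself does not change.
/k/ is a stop while /ð/ is a fricative; the output [x] is a fricative, matching the trigger — so the feature that spreads is manner.
Place and voice are unchanged, so the assimilation is partial, not total.
The same holds elsewhere in the data: /q/ → [χ] after /β/ (stop → fricative, matching a fricative) — only manner changes, and always toward the preceding segment.
Since the segment that changes follows the conditioning segment, the assimilation is progressive.

progressive manner assimilation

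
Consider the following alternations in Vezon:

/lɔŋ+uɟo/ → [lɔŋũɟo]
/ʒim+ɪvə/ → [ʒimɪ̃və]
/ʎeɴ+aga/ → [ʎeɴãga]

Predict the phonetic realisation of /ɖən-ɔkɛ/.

[ɖənɔ̃kɛ]

The data show progressive nasality assimilation (vowel nasalisation): /u/ → [ũ] after /ŋ/; /ɪ/ → [ɪ̃] after /m/; /a/ → [ã] after /ɴ/ — a vowel is nasalised by an immediately preceding nasal consonant.
/ɔ/ sits next to the nasal /n/ and is therefore nasalised to [ɔ̃].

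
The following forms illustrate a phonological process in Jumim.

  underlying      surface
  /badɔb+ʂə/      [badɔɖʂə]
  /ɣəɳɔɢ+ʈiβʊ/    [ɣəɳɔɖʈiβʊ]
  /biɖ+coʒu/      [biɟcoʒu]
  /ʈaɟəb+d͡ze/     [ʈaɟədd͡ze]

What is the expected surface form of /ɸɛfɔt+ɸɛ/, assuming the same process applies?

The data show regressive place assimilation: /b/ → [ɖ] before /ʂ/; /ɢ/ → [ɖ] before /ʈ/; /ɖ/ → [ɟ] before /c/; /b/ → [d] before /d͡z/. In each pair only place changes, matching the following consonant, while manner and voice stay constant.
The rule targets /t/ (voiceless alveolar stop), which sits before the trigger /ɸ/ (bilabial).
A voiceless bilabial stop is [p], so the surface segment is [p].

[ɸɛfɔpɸɛ]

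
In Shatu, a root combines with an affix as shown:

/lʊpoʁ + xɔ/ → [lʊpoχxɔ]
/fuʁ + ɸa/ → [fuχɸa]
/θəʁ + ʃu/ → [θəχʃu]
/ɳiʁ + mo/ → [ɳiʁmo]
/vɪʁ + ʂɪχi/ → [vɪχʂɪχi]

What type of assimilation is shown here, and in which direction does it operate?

Comparing underlying and surface forms, /ʁ/ → [χ] is the alternation; the neighbouring /x/ is constant.
/ʁ/ is voiced while /x/ is voiceless; the output [χ] is voiceless, matching the trigger — so the feature that spreads is voicing.
Place and manner are unchanged, so the assimilation is partial, not total.
The same holds elsewhere in the data: /ʁ/ → [χ] before /ɸ/ (voiced → voiceless, matching voiceless); /ʁ/ → [χ] before /ʃ/ (voiced → voiceless, matching voiceless); /ʁ/ → [χ] before /ʂ/ (voiced → voiceless, matching voiceless) — only voicing changes, and always toward the following segment.
Nothing changes in [ɳiʁmo]: there the adjacent consonants already agree in voicing (/ʁ/ and /m/ are both voiced), so this form is consistent with the same rule.
The trigger is the following segment, so the direction is regressive (anticipatory).

regressive voicing assimilation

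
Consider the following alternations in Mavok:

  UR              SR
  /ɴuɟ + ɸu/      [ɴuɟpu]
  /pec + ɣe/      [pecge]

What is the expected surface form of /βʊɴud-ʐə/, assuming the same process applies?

The data show progressive manner assimilation: /ɸ/ → [p] after /ɟ/; /ɣ/ → [g] after /c/. In each pair only manner changes, matching the preceding consonant, while place and voice stay constant.
The rule targets /ʐ/ (voiced retroflex fricative), which sits after the trigger /d/ (stop).
Changing only its manner to stop gives [ɖ] — the voiced retroflex stop.

[βʊɴudɖə]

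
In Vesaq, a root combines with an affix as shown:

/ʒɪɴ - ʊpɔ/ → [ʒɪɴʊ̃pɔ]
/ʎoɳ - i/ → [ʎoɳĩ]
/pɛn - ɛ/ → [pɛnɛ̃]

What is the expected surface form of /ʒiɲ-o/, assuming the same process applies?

The data show progressive nasality assimilation (vowel nasalisation): /ʊ/ → [ʊ̃] after /ɴ/; /i/ → [ĩ] after /ɳ/; /ɛ/ → [ɛ̃] after /n/ — a vowel is nasalised by an immediately preceding nasal consonant.
/o/ sits next to the nasal /ɲ/ and is therefore nasalised to [õ].

[ʒiɲõ]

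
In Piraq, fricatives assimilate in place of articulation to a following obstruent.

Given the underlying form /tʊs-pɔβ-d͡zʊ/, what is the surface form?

/s/ is a voiceless alveolar fricative. The following trigger /p/ is bilabial, so /s/ must become bilabial as well.
A voiceless bilabial fricative is [ɸ], so the surface segment is [ɸ].
The same rule applies at the second boundary: /β/ → [z] next to /d͡z/.

[tʊɸpɔzd͡zʊ]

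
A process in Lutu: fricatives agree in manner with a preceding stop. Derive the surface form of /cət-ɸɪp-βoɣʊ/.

/ɸ/ is a voiceless bilabial fricative. The preceding trigger /t/ is a stop, so /ɸ/ must become a stop as well.
A voiceless bilabial stop is [p], so the surface segment is [p].
The same rule applies at the second boundary: /β/ → [b] next to /p/.

[cətpɪpboɣʊ]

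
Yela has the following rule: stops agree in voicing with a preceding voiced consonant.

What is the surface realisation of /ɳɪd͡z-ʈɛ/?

The rule targets /ʈ/ (voiceless retroflex stop), which sits after the trigger /d͡z/ (voiced).
A voiced retroflex stop is [ɖ], so the surface segment is [ɖ].

[ɳɪd͡zɖɛ]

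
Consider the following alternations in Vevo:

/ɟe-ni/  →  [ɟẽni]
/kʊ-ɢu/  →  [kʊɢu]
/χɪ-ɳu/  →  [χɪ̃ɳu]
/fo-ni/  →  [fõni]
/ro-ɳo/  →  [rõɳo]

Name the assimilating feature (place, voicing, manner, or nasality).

The vowel /e/ surfaces as nasalised [ẽ] next to the following nasal /n/ — it has acquired the [+nasal] feature of its neighbour.
The other forms show the same pattern: /ɪ/ → [ɪ̃] before /ɳ/; /o/ → [õ] before /n/; /o/ → [õ] before /ɳ/ — each time a vowel is nasalised next to a following nasal.
No change occurs in [kʊɢu] because the vowel at the boundary is adjacent to an oral consonant, not a nasal (/ʊ/ next to /ɢ/).

nasality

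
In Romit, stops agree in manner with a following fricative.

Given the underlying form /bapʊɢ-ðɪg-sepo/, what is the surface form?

/ɢ/ is a voiced uvular stop. The following trigger /ð/ is a fricative, so /ɢ/ must become a fricative as well.
A voiced uvular fricative is [ʁ], so the surface segment is [ʁ].
At the second juncture, /g/ likewise becomes [ɣ] adjacent to /s/.

[bapʊʁðɪɣsepo]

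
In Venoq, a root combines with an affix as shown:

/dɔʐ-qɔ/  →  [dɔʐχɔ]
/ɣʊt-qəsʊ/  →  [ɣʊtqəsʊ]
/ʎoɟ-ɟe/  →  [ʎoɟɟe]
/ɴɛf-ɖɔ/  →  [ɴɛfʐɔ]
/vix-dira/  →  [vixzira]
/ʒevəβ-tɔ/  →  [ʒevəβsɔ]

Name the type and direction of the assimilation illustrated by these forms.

Comparing underlying and surface forms, /q/ → [χ] is the alternation; the neighbouring /ʐ/ is constant.
/q/ is a stop while /ʐ/ is a fricative; the output [χ] is a fricative, matching the trigger — so the feature that spreads is manner.
Place and voice are unchanged, so the assimilation is partial, not total.
The same holds elsewhere in the data: /ɖ/ → [ʐ] after /f/ (stop → fricative, matching a fricative); /d/ → [z] after /x/ (stop → fricative, matching a fricative); /t/ → [s] after /β/ (stop → fricative, matching a fricative) — only manner changes, and always toward the preceding segment.
No alternation appears in [ɣʊtqəsʊ], [ʎoɟɟe]: there the adjacent consonants already agree in manner (/q/ and /t/ are both stops; /ɟ/ and /ɟ/ are both stops), so these forms are consistent with the same rule.
Since the segment that changes follows the conditioning segment, the assimilation is progressive.

progressive manner assimilation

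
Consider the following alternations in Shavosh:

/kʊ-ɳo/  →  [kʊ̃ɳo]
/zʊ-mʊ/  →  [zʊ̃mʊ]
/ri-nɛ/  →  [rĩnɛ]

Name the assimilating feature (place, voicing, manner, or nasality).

nasality

The vowel /ʊ/ surfaces as nasalised [ʊ̃] next to the following nasal /ɳ/ — it has acquired the [+nasal] feature of its neighbour.
The other forms show the same pattern: /ʊ/ → [ʊ̃] before /m/; /i/ → [ĩ] before /n/ — each time a vowel is nasalised next to a following nasal.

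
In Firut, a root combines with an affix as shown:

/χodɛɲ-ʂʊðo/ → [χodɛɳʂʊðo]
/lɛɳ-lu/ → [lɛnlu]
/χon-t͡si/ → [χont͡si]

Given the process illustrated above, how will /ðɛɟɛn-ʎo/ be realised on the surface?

[ðɛɟɛɲʎo]

The data show regressive place assimilation: /ɲ/ → [ɳ] before /ʂ/; /ɳ/ → [n] before /l/. In each pair only place changes, matching the following consonant, while manner and voice stay constant.
Nothing changes in [χont͡si]: there the adjacent consonants already agree in place (/n/ and /t͡s/ are both alveolar), so this form is consistent with the same rule.
/n/ is a voiced alveolar nasal. The following trigger /ʎ/ is palatal, so /n/ must become palatal as well.
The voiced palatal nasal is [ɲ], so /n/ → [ɲ].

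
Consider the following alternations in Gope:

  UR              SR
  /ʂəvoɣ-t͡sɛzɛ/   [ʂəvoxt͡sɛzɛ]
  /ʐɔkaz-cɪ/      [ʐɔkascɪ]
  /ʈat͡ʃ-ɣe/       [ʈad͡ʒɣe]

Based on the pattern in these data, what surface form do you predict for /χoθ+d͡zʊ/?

The data show regressive voicing assimilation: /ɣ/ → [x] before /t͡s/; /z/ → [s] before /c/; /t͡ʃ/ → [d͡ʒ] before /ɣ/. In each pair only voicing changes, matching the following consonant, while place and manner stay constant.
/θ/ is a voiceless dental fricative. The following trigger /d͡z/ is voiced, so /θ/ must become voiced as well.
The voiced dental fricative is [ð], so /θ/ → [ð].

[χoðd͡zʊ]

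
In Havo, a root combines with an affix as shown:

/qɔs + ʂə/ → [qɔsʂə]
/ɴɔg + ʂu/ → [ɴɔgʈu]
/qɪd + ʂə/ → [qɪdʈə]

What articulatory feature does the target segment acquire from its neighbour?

manner

Underlying /ʂ/ is realised as [ʈ] next to /g/; /g/ itself does not change.
The change fricative → stop matches the manner of the preceding /g/, identifying this as manner assimilation.
The other alternating form patterns the same way: /ʂ/ → [ʈ] after /d/ (fricative → stop, matching a stop) — only manner changes, and always toward the preceding segment.
No alternation appears in [qɔsʂə]: there the adjacent consonants already agree in manner (/ʂ/ and /s/ are both fricatives), so this form is consistent with the same rule.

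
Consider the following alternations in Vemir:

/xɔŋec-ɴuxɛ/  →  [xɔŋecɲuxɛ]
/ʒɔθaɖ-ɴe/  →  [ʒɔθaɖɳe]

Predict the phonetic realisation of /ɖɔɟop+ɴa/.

The data show progressive place assimilation: /ɴ/ → [ɲ] after /c/; /ɴ/ → [ɳ] after /ɖ/. In each pair only place changes, matching the preceding consonant, while manner and voice stay constant.
The rule targets /ɴ/ (voiced uvular nasal), which sits after the trigger /p/ (bilabial).
A voiced bilabial nasal is [m], so the surface segment is [m].

[ɖɔɟopma]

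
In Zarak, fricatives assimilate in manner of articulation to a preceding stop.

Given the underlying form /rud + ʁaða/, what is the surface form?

[rudɢaða]

/ʁ/ is a voiced uvular fricative. The preceding trigger /d/ is a stop, so /ʁ/ must become a stop as well.
A voiced uvular stop is [ɢ], so the surface segment is [ɢ].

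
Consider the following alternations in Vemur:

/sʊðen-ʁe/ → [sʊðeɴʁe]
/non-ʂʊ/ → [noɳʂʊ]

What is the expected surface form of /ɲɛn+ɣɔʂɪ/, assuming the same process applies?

[ɲɛŋɣɔʂɪ]

The data show regressive place assimilation: /n/ → [ɴ] before /ʁ/; /n/ → [ɳ] before /ʂ/. In each pair only place changes, matching the following consonant, while manner and voice stay constant.
The rule targets /n/ (voiced alveolar nasal), which sits before the trigger /ɣ/ (velar).
Changing only its place to velar gives [ŋ] — the voiced velar nasal.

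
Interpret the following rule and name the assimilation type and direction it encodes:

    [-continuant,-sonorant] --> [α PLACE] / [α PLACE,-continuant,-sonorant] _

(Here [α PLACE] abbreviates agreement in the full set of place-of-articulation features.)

The rule copies the place features (abbreviated [PLACE]) from the environment onto the target, so the assimilating feature is place.
Since the environment is written before the underscore, the trigger precedes the target; the direction is progressive.

progressive place assimilation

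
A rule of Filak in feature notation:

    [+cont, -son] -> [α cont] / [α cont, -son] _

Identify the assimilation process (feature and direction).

The shared variable α links the value of [cont] on the target to that of the neighbouring obstruent. [cont] distinguishes stops from fricatives — a manner-of-articulation feature — so this is manner assimilation.
The conditioning segment sits to the left of the focus bar, meaning the trigger precedes the segment that changes — progressive assimilation.

progressive manner assimilation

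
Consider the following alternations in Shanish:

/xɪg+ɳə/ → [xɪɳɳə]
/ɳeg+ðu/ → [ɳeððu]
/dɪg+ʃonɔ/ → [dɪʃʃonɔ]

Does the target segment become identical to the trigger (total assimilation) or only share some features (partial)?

total assimilation

Comparing underlying and surface forms, /g/ → [ɳ] is the alternation; the neighbouring /ɳ/ is constant.
The output [ɳ] is identical to the trigger /ɳ/ — every feature (place, manner, voicing) has been copied — so this is total assimilation.
The other forms behave the same way: /g/ → [ð] before /ð/; /g/ → [ʃ] before /ʃ/ — in each case the output is a copy of the following consonant.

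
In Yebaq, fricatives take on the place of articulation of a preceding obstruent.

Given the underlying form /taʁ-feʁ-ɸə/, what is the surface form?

[taʁχeʁχə]

/f/ is a voiceless labiodental fricative. The preceding trigger /ʁ/ is uvular, so /f/ must become uvular as well.
The voiceless uvular fricative is [χ], so /f/ → [χ].
The same rule applies at the second boundary: /ɸ/ → [χ] next to /ʁ/.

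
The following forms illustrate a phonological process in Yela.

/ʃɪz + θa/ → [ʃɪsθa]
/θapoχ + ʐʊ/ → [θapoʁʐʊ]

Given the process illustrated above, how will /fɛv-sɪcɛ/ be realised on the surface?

The data show regressive voicing assimilation: /z/ → [s] before /θ/; /χ/ → [ʁ] before /ʐ/. In each pair only voicing changes, matching the following consonant, while place and manner stay constant.
The rule targets /v/ (voiced labiodental fricative), which sits before the trigger /s/ (voiceless).
A voiceless labiodental fricative is [f], so the surface segment is [f].

[fɛfsɪcɛ]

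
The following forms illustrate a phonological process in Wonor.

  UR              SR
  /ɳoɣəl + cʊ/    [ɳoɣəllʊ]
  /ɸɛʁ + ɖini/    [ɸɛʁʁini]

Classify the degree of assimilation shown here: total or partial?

total assimilation

Comparing underlying and surface forms, /c/ → [l] is the alternation; the neighbouring /l/ is constant.
The output [l] is identical to the trigger /l/ — every feature (place, manner, voicing) has been copied — so this is total assimilation.
The other form behaves the same way: /ɖ/ → [ʁ] after /ʁ/ — in each case the output is a copy of the preceding consonant.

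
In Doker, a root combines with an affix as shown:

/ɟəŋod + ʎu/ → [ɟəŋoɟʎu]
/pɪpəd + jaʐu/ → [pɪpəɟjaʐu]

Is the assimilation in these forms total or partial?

Comparing underlying and surface forms, /d/ → [ɟ] is the alternation; the neighbouring /ʎ/ is constant.
The change alveolar → palatal matches the place of the following /ʎ/, identifying this as place assimilation.
Manner and voice are unchanged, so the assimilation is partial, not total.
Checking the remaining alternation: /d/ → [ɟ] before /j/ (alveolar → palatal, matching palatal) — only place changes, and always toward the following segment.

partial assimilation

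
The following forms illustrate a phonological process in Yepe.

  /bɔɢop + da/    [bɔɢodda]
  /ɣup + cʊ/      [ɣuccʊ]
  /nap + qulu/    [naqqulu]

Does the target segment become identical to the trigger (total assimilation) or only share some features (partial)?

Comparing underlying and surface forms, /p/ → [d] is the alternation; the neighbouring /d/ is constant.
The output [d] is identical to the trigger /d/ — every feature (place, manner, voicing) has been copied — so this is total assimilation.
The remaining alternations confirm this: /p/ → [c] before /c/; /p/ → [q] before /q/ — in each case the output is a copy of the following consonant.

total assimilation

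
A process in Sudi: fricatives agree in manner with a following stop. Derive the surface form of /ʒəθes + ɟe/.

/s/ is a voiceless alveolar fricative. The following trigger /ɟ/ is a stop, so /s/ must become a stop as well.
Changing only its manner to stop gives [t] — the voiceless alveolar stop.

[ʒəθetɟe]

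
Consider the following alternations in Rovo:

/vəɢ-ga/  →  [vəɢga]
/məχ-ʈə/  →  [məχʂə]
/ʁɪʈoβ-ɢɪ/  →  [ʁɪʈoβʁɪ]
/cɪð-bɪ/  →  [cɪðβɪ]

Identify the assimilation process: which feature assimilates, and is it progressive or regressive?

progressive manner assimilation

The segment that alternates is /ʈ/, which surfaces as [ʂ] when adjacent to /χ/.
/ʈ/ is a stop while /χ/ is a fricative; the output [ʂ] is a fricative, matching the trigger — so the feature that spreads is manner.
Place and voice are unchanged, so the assimilation is partial, not total.
The other alternating forms pattern the same way: /ɢ/ → [ʁ] after /β/ (stop → fricative, matching a fricative); /b/ → [β] after /ð/ (stop → fricative, matching a fricative) — only manner changes, and always toward the preceding segment.
Nothing changes in [vəɢga]: there the adjacent consonants already agree in manner (/g/ and /ɢ/ are both stops), so this form is consistent with the same rule.
The trigger is the preceding segment, so the direction is progressive (perseverative).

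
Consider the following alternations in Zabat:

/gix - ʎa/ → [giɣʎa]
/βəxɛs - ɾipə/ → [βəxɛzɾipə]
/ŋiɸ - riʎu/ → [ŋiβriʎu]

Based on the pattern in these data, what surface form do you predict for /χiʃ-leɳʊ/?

[χiʒleɳʊ]

The data show regressive voicing assimilation: /x/ → [ɣ] before /ʎ/; /s/ → [z] before /ɾ/; /ɸ/ → [β] before /r/. In each pair only voicing changes, matching the following consonant, while place and manner stay constant.
/ʃ/ is a voiceless postalveolar fricative. The following trigger /l/ is voiced, so /ʃ/ must become voiced as well.
Changing only its voicing to voiced gives [ʒ] — the voiced postalveolar fricative.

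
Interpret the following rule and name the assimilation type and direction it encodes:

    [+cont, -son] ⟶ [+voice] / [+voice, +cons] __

progressive voicing assimilation

The structural change is [+voice], and the conditioning segment [+voice, +cons] (a voiced consonant) is itself voiced, so the target comes to share the voicing of its neighbour — voicing assimilation.
Since the environment is written before the underscore, the trigger precedes the target; the direction is progressive.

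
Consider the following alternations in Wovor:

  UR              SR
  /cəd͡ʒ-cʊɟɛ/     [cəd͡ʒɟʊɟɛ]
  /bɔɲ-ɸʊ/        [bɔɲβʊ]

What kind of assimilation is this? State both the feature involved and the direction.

Underlying /c/ is realised as [ɟ] next to /d͡ʒ/; /d͡ʒ/ itself does not change.
/c/ is voiceless while /d͡ʒ/ is voiced; the output [ɟ] is voiced, matching the trigger — so the feature that spreads is voicing.
Place and manner are unchanged, so the assimilation is partial, not total.
The same holds elsewhere in the data: /ɸ/ → [β] after /ɲ/ (voiceless → voiced, matching voiced) — only voicing changes, and always toward the preceding segment.
The trigger is the preceding segment, so the direction is progressive (perseverative).

progressive voicing assimilation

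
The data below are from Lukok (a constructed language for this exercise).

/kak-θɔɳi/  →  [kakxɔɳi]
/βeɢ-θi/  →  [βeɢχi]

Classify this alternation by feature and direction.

Underlying /θ/ is realised as [x] next to /k/; /k/ itself does not change.
/θ/ is dental while /k/ is velar; the output [x] is velar, matching the trigger — so the feature that spreads is place.
Manner and voice are unchanged, so the assimilation is partial, not total.
The other alternating form patterns the same way: /θ/ → [χ] after /ɢ/ (dental → uvular, matching uvular) — only place changes, and always toward the preceding segment.
The trigger is the preceding segment, so the direction is progressive (perseverative).

progressive place assimilation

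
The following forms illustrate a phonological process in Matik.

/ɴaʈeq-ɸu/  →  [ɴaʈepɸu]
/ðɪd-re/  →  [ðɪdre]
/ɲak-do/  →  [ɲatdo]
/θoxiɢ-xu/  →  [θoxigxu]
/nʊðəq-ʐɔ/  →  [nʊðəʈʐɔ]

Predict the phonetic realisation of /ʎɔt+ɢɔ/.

[ʎɔqɢɔ]

The data show regressive place assimilation: /q/ → [p] before /ɸ/; /k/ → [t] before /d/; /ɢ/ → [g] before /x/; /q/ → [ʈ] before /ʐ/. In each pair only place changes, matching the following consonant, while manner and voice stay constant.
No alternation appears in [ðɪdre]: there the adjacent consonants already agree in place (/d/ and /r/ are both alveolar), so this form is consistent with the same rule.
The rule targets /t/ (voiceless alveolar stop), which sits before the trigger /ɢ/ (uvular).
The voiceless uvular stop is [q], so /t/ → [q].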